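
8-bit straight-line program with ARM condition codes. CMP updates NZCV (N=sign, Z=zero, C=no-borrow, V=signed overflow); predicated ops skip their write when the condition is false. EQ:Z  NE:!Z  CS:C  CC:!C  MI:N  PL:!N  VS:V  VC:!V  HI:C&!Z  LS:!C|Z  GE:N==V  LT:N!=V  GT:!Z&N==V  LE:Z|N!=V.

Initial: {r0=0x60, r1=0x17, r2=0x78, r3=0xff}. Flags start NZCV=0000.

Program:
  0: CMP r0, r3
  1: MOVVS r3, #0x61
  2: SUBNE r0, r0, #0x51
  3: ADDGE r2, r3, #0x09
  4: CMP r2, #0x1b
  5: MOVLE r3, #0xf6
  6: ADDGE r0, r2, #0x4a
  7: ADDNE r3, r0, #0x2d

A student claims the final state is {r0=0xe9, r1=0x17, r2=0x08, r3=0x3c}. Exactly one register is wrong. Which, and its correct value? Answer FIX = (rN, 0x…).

FIX = (r0, 0x0f)

[0] flags=0000 → (cmp)
[1] flags=0000 VS?F → skip
[2] flags=0000 NE?T → r0=0x0f
[3] flags=0000 GE?T → r2=0x08
[4] flags=1000 → (cmp)
[5] flags=1000 LE?T → r3=0xf6
[6] flags=1000 GE?F → skip
[7] flags=1000 NE?T → r3=0x3c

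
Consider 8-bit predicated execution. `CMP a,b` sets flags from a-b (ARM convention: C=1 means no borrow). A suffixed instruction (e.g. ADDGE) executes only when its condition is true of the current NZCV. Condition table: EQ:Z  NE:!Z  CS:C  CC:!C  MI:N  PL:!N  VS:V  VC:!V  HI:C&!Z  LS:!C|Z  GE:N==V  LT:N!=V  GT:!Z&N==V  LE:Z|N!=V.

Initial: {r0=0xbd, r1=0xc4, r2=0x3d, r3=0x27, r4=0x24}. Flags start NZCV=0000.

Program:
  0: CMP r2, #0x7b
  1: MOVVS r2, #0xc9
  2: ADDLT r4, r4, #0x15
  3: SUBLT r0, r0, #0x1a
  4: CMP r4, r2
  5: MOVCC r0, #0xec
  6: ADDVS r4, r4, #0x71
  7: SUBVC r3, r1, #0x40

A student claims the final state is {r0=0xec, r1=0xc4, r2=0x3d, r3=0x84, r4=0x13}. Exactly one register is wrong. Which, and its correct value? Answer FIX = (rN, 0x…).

0: ✓ CMP  NZCV=1000
1: · MOVVS
2: ✓ ADDLT  r4←0x39
3: ✓ SUBLT  r0←0xa3
4: ✓ CMP  NZCV=1000
5: ✓ MOVCC  r0←0xec
6: · ADDVS
7: ✓ SUBVC  r3←0x84

FIX = (r4, 0x39)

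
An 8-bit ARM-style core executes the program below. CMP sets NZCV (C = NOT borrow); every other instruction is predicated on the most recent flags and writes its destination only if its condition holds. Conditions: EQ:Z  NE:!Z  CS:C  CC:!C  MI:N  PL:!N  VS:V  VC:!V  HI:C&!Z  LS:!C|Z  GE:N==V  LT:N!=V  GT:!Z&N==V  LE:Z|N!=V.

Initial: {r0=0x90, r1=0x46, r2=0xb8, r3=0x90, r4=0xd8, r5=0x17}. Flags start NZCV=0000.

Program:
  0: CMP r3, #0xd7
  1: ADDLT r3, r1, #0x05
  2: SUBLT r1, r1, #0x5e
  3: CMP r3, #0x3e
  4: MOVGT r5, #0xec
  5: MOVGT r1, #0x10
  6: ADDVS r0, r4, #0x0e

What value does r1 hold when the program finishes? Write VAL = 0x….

VAL = 0x10

0: ✓ CMP  NZCV=1000
1: ✓ ADDLT  r3←0x4b
2: ✓ SUBLT  r1←0xe8
3: ✓ CMP  NZCV=0010
4: ✓ MOVGT  r5←0xec
5: ✓ MOVGT  r1←0x10
6: · ADDVS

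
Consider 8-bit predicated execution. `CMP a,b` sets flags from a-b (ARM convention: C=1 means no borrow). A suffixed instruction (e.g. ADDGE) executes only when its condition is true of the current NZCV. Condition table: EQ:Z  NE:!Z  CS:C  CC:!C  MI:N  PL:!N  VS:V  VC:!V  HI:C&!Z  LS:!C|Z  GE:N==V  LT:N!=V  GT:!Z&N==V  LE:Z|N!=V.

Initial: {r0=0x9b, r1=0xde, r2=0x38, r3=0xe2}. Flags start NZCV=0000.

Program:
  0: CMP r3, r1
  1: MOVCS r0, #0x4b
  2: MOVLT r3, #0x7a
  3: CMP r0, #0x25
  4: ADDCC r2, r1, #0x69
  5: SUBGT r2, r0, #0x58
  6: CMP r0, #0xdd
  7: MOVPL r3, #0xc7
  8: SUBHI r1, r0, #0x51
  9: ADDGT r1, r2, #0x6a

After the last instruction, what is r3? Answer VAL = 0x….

[0] flags=0010 → (cmp)
[1] flags=0010 CS?T → r0=0x4b
[2] flags=0010 LT?F → skip
[3] flags=0010 → (cmp)
[4] flags=0010 CC?F → skip
[5] flags=0010 GT?T → r2=0xf3
[6] flags=0000 → (cmp)
[7] flags=0000 PL?T → r3=0xc7
[8] flags=0000 HI?F → skip
[9] flags=0000 GT?T → r1=0x5d

VAL = 0xc7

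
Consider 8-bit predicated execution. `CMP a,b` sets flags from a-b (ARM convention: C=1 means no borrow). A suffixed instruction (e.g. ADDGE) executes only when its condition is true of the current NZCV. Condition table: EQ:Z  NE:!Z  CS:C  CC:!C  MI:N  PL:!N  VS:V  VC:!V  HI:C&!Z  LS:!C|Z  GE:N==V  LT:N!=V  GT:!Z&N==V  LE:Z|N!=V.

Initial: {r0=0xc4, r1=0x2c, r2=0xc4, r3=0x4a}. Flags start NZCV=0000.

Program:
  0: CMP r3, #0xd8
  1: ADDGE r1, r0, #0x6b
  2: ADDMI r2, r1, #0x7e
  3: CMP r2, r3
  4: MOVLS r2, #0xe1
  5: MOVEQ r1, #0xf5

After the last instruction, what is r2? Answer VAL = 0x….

[0] flags=0000 → (cmp)
[1] flags=0000 GE?T → r1=0x2f
[2] flags=0000 MI?F → skip
[3] flags=0011 → (cmp)
[4] flags=0011 LS?F → skip
[5] flags=0011 EQ?F → skip

VAL = 0xc4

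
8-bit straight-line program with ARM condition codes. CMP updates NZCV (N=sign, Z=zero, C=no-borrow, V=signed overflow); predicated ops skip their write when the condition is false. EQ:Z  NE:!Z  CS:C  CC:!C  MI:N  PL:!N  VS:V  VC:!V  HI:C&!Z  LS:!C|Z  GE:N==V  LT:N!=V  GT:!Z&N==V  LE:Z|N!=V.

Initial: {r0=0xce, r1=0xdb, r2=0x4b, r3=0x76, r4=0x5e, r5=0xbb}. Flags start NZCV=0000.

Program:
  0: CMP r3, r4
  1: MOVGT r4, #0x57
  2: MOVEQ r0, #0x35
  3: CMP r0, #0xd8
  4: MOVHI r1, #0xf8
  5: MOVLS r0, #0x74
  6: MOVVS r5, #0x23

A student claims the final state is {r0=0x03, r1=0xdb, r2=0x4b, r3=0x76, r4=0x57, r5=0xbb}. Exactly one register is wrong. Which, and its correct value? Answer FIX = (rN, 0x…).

FIX = (r0, 0x74)

[0] flags=0010 → (cmp)
[1] flags=0010 GT?T → r4=0x57
[2] flags=0010 EQ?F → skip
[3] flags=1000 → (cmp)
[4] flags=1000 HI?F → skip
[5] flags=1000 LS?T → r0=0x74
[6] flags=1000 VS?F → skip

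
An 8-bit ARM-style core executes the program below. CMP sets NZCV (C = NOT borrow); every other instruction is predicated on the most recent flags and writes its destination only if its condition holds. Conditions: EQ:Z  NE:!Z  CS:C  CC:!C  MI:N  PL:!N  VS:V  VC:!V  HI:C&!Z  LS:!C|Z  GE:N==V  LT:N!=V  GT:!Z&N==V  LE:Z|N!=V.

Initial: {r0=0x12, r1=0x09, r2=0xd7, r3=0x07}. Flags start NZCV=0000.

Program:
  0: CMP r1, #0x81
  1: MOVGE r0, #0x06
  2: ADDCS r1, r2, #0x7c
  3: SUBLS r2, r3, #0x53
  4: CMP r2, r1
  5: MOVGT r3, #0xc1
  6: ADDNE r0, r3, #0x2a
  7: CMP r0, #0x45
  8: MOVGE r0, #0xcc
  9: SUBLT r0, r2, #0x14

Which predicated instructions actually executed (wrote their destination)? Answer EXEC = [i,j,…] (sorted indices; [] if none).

[0] flags=1001 → (cmp)
[1] flags=1001 GE?T → r0=0x06
[2] flags=1001 CS?F → skip
[3] flags=1001 LS?T → r2=0xb4
[4] flags=1010 → (cmp)
[5] flags=1010 GT?F → skip
[6] flags=1010 NE?T → r0=0x31
[7] flags=1000 → (cmp)
[8] flags=1000 GE?F → skip
[9] flags=1000 LT?T → r0=0xa0

EXEC = [1,3,6,9]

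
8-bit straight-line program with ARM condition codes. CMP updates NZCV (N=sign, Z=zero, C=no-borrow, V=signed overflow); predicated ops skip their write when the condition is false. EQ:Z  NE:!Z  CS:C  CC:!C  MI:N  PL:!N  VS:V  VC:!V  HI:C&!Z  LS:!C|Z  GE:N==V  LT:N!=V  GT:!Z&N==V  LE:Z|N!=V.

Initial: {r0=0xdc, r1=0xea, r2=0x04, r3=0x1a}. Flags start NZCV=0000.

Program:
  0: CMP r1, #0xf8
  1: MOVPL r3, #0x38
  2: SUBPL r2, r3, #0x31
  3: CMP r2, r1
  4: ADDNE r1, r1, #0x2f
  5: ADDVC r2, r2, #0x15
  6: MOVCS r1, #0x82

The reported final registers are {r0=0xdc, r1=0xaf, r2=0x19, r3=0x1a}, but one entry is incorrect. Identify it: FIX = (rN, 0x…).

0: ✓ CMP  NZCV=1000
1: · MOVPL
2: · SUBPL
3: ✓ CMP  NZCV=0000
4: ✓ ADDNE  r1←0x19
5: ✓ ADDVC  r2←0x19
6: · MOVCS

FIX = (r1, 0x19)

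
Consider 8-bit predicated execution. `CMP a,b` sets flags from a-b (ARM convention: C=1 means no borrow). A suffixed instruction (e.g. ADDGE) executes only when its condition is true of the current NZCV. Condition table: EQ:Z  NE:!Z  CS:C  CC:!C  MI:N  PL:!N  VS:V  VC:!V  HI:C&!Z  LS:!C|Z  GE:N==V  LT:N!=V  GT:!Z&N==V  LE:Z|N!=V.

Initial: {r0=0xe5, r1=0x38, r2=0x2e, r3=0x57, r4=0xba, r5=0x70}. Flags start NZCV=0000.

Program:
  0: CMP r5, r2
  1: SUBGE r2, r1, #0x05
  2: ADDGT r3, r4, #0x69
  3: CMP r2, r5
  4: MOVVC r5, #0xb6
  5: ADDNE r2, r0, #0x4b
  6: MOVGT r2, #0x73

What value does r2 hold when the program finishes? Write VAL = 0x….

0: ✓ CMP  NZCV=0010
1: ✓ SUBGE  r2←0x33
2: ✓ ADDGT  r3←0x23
3: ✓ CMP  NZCV=1000
4: ✓ MOVVC  r5←0xb6
5: ✓ ADDNE  r2←0x30
6: · MOVGT

VAL = 0x30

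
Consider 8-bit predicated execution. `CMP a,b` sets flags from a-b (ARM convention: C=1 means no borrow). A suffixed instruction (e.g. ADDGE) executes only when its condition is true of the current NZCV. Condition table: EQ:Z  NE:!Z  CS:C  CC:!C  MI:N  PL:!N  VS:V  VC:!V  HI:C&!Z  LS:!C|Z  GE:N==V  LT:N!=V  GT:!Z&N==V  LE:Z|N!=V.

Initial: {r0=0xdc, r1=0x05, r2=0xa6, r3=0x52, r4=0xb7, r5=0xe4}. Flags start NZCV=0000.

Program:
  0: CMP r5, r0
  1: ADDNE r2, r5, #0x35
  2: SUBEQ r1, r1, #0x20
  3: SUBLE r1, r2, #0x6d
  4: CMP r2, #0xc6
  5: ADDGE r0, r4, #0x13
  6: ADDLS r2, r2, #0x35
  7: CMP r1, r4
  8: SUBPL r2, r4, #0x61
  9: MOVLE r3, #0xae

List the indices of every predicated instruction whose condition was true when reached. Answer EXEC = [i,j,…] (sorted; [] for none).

0: ✓ CMP  NZCV=0010
1: ✓ ADDNE  r2←0x19
2: · SUBEQ
3: · SUBLE
4: ✓ CMP  NZCV=0000
5: ✓ ADDGE  r0←0xca
6: ✓ ADDLS  r2←0x4e
7: ✓ CMP  NZCV=0000
8: ✓ SUBPL  r2←0x56
9: · MOVLE

EXEC = [1,5,6,8]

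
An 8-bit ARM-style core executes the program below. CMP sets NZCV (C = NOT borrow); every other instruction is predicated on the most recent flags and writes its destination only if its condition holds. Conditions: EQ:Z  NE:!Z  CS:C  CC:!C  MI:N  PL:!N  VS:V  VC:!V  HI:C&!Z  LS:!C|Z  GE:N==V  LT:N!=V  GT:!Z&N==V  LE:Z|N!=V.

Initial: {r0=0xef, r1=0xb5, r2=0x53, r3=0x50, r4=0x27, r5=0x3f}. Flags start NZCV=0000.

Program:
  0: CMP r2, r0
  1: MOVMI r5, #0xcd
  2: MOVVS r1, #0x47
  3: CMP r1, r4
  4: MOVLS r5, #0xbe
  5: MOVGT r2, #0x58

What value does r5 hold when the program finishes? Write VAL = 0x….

[0] flags=0000 → (cmp)
[1] flags=0000 MI?F → skip
[2] flags=0000 VS?F → skip
[3] flags=1010 → (cmp)
[4] flags=1010 LS?F → skip
[5] flags=1010 GT?F → skip

VAL = 0x3f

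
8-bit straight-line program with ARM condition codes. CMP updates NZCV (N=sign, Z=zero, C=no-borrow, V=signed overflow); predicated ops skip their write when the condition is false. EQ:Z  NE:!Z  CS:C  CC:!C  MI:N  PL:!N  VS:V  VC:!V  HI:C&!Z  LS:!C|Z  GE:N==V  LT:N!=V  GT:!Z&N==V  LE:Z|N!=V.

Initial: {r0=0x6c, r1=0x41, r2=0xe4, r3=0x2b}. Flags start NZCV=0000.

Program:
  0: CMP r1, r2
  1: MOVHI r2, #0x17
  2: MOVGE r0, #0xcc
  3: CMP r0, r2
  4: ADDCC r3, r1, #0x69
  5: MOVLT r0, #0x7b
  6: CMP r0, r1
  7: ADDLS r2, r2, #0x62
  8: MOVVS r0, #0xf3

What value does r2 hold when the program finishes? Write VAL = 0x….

[0] flags=0000 → (cmp)
[1] flags=0000 HI?F → skip
[2] flags=0000 GE?T → r0=0xcc
[3] flags=1000 → (cmp)
[4] flags=1000 CC?T → r3=0xaa
[5] flags=1000 LT?T → r0=0x7b
[6] flags=0010 → (cmp)
[7] flags=0010 LS?F → skip
[8] flags=0010 VS?F → skip

VAL = 0xe4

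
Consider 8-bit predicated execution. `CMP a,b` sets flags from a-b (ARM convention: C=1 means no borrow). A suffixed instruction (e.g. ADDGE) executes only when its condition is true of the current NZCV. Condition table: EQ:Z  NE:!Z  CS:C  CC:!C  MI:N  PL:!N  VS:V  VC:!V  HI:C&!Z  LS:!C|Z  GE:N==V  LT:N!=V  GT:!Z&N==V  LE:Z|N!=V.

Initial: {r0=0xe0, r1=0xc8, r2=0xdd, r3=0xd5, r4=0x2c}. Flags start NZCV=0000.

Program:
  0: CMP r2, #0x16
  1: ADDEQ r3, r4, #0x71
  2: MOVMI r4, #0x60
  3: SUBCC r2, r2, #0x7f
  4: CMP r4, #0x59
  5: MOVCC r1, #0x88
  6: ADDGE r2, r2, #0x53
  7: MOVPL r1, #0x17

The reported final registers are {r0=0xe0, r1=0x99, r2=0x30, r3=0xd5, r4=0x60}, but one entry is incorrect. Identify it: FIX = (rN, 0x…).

0: ✓ CMP  NZCV=1010
1: · ADDEQ
2: ✓ MOVMI  r4←0x60
3: · SUBCC
4: ✓ CMP  NZCV=0010
5: · MOVCC
6: ✓ ADDGE  r2←0x30
7: ✓ MOVPL  r1←0x17

FIX = (r1, 0x17)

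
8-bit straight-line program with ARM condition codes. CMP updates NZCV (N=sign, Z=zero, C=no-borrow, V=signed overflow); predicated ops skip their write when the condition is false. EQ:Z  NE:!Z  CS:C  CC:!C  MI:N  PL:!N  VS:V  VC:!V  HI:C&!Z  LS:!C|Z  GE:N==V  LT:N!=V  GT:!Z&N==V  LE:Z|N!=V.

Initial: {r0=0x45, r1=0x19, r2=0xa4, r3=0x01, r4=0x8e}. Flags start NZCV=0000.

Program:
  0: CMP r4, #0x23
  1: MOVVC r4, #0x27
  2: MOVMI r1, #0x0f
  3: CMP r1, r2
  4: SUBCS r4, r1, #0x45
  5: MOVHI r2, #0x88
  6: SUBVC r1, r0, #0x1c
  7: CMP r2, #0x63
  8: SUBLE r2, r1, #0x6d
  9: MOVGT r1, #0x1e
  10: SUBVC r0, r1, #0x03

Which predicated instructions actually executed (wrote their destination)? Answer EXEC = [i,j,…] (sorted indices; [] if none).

0: ✓ CMP  NZCV=0011
1: · MOVVC
2: · MOVMI
3: ✓ CMP  NZCV=0000
4: · SUBCS
5: · MOVHI
6: ✓ SUBVC  r1←0x29
7: ✓ CMP  NZCV=0011
8: ✓ SUBLE  r2←0xbc
9: · MOVGT
10: · SUBVC

EXEC = [6,8]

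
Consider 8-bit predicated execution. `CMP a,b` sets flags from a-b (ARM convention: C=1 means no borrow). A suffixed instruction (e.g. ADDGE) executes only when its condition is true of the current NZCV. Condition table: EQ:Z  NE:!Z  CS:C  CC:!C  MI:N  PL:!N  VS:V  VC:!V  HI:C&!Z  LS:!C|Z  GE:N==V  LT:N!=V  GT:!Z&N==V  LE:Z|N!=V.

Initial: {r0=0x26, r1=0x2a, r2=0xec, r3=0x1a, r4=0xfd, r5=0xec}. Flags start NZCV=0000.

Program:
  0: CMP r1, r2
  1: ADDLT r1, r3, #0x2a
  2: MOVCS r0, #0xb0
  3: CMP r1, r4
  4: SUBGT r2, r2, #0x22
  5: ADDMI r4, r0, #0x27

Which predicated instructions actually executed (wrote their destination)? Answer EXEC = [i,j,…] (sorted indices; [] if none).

EXEC = [4]

[0] flags=0000 → (cmp)
[1] flags=0000 LT?F → skip
[2] flags=0000 CS?F → skip
[3] flags=0000 → (cmp)
[4] flags=0000 GT?T → r2=0xca
[5] flags=0000 MI?F → skip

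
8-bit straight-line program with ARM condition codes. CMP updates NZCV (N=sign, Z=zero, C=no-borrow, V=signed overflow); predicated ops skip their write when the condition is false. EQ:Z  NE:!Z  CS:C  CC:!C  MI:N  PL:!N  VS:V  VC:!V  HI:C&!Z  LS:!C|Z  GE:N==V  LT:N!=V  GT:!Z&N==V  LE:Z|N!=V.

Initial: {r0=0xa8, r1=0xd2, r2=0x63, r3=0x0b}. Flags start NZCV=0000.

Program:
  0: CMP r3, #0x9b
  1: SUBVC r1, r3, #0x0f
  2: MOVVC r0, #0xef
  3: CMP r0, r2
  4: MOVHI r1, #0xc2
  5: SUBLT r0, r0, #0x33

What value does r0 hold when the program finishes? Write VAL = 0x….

0: ✓ CMP  NZCV=0000
1: ✓ SUBVC  r1←0xfc
2: ✓ MOVVC  r0←0xef
3: ✓ CMP  NZCV=1010
4: ✓ MOVHI  r1←0xc2
5: ✓ SUBLT  r0←0xbc

VAL = 0xbc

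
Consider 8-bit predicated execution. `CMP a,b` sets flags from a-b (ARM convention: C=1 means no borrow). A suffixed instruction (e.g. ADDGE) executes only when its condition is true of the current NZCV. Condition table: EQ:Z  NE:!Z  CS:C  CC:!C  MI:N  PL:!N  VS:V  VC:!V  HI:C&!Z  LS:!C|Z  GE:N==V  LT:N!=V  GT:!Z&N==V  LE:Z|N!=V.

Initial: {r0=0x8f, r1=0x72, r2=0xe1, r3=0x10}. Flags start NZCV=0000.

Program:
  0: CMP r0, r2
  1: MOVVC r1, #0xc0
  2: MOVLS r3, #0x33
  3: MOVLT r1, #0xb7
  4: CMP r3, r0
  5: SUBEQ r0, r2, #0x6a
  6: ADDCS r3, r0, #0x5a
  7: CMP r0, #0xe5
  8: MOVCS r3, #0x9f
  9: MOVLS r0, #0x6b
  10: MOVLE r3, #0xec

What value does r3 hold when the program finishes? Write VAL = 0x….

VAL = 0xec

[0] flags=1000 → (cmp)
[1] flags=1000 VC?T → r1=0xc0
[2] flags=1000 LS?T → r3=0x33
[3] flags=1000 LT?T → r1=0xb7
[4] flags=1001 → (cmp)
[5] flags=1001 EQ?F → skip
[6] flags=1001 CS?F → skip
[7] flags=1000 → (cmp)
[8] flags=1000 CS?F → skip
[9] flags=1000 LS?T → r0=0x6b
[10] flags=1000 LE?T → r3=0xec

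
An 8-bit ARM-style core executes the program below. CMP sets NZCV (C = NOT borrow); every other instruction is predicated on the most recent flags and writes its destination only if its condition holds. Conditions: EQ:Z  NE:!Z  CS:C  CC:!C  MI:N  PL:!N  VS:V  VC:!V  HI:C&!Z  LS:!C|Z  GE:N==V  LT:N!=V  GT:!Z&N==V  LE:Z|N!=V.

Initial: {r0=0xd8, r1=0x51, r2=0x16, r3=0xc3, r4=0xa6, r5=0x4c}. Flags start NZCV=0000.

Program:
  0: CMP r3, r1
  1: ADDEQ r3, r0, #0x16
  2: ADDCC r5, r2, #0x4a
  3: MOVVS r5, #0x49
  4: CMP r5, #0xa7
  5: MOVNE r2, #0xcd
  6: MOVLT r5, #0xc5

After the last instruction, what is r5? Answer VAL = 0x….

VAL = 0x49

[0] flags=0011 → (cmp)
[1] flags=0011 EQ?F → skip
[2] flags=0011 CC?F → skip
[3] flags=0011 VS?T → r5=0x49
[4] flags=1001 → (cmp)
[5] flags=1001 NE?T → r2=0xcd
[6] flags=1001 LT?F → skip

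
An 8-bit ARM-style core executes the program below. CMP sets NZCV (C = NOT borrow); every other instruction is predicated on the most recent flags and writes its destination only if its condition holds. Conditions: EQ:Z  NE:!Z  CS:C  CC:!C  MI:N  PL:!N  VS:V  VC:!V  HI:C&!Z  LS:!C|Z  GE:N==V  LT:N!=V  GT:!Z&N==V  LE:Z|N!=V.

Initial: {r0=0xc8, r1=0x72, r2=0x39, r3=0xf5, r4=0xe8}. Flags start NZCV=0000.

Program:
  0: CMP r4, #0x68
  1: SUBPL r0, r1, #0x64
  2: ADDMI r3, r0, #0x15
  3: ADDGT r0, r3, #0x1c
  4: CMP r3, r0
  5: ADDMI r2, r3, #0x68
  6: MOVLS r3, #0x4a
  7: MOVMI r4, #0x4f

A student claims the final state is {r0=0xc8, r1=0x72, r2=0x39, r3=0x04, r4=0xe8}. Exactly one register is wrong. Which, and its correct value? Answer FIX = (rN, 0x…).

FIX = (r3, 0xdd)

0: ✓ CMP  NZCV=1010
1: · SUBPL
2: ✓ ADDMI  r3←0xdd
3: · ADDGT
4: ✓ CMP  NZCV=0010
5: · ADDMI
6: · MOVLS
7: · MOVMI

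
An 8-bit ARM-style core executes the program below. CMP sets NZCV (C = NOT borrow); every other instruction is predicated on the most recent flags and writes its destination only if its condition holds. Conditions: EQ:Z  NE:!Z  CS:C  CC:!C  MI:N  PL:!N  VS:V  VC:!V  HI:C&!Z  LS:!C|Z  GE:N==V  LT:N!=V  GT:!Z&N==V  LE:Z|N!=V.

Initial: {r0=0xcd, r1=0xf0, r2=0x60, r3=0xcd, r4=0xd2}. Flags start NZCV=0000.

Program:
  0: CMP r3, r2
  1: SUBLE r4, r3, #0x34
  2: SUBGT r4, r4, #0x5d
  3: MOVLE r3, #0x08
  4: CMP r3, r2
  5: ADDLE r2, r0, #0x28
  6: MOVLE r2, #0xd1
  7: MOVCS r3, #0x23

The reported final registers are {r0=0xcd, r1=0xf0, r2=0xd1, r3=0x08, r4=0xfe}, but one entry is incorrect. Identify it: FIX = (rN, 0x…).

FIX = (r4, 0x99)

0: ✓ CMP  NZCV=0011
1: ✓ SUBLE  r4←0x99
2: · SUBGT
3: ✓ MOVLE  r3←0x08
4: ✓ CMP  NZCV=1000
5: ✓ ADDLE  r2←0xf5
6: ✓ MOVLE  r2←0xd1
7: · MOVCS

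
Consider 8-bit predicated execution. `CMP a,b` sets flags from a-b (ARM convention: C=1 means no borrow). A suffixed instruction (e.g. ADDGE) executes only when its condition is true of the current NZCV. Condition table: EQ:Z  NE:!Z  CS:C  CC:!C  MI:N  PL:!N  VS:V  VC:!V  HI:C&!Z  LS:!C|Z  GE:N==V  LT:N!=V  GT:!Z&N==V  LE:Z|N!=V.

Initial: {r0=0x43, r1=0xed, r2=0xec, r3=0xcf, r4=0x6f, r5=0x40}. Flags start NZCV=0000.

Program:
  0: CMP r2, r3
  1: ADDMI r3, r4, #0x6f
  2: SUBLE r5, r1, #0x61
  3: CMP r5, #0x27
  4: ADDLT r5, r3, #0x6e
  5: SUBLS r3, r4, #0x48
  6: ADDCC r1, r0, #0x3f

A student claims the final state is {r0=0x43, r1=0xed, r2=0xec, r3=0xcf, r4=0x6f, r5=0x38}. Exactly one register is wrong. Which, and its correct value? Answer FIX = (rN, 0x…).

[0] flags=0010 → (cmp)
[1] flags=0010 MI?F → skip
[2] flags=0010 LE?F → skip
[3] flags=0010 → (cmp)
[4] flags=0010 LT?F → skip
[5] flags=0010 LS?F → skip
[6] flags=0010 CC?F → skip

FIX = (r5, 0x40)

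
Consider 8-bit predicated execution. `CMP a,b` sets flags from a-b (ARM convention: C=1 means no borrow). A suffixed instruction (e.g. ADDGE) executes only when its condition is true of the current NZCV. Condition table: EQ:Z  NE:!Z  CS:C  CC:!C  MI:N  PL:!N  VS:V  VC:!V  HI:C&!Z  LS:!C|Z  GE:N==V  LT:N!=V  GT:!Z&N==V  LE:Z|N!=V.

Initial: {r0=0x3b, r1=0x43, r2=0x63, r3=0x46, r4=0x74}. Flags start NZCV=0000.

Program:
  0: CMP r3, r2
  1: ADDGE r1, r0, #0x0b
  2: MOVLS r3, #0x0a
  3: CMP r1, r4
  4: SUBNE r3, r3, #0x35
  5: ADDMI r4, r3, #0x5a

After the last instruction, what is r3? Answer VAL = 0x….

VAL = 0xd5

0: ✓ CMP  NZCV=1000
1: · ADDGE
2: ✓ MOVLS  r3←0x0a
3: ✓ CMP  NZCV=1000
4: ✓ SUBNE  r3←0xd5
5: ✓ ADDMI  r4←0x2f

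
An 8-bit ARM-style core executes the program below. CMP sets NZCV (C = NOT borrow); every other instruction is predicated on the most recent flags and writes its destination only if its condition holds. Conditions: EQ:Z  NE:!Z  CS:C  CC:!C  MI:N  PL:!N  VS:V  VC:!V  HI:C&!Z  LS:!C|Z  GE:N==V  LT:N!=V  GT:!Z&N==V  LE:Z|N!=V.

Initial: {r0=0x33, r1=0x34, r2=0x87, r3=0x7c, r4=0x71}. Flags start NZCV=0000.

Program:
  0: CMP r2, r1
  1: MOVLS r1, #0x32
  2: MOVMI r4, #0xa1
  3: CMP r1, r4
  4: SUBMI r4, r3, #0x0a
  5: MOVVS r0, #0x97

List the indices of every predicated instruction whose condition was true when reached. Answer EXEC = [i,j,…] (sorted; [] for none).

EXEC = [4]

[0] flags=0011 → (cmp)
[1] flags=0011 LS?F → skip
[2] flags=0011 MI?F → skip
[3] flags=1000 → (cmp)
[4] flags=1000 MI?T → r4=0x72
[5] flags=1000 VS?F → skip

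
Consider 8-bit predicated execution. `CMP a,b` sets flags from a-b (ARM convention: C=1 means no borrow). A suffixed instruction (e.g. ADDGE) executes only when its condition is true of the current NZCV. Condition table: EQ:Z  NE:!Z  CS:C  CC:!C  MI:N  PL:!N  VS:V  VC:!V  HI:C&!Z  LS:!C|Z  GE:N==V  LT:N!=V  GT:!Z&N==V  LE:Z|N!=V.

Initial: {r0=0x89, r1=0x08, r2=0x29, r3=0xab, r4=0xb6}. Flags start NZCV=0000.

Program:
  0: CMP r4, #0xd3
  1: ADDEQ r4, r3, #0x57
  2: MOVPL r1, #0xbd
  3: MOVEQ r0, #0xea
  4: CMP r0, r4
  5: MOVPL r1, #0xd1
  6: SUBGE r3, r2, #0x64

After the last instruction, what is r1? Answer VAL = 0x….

VAL = 0x08

0: ✓ CMP  NZCV=1000
1: · ADDEQ
2: · MOVPL
3: · MOVEQ
4: ✓ CMP  NZCV=1000
5: · MOVPL
6: · SUBGE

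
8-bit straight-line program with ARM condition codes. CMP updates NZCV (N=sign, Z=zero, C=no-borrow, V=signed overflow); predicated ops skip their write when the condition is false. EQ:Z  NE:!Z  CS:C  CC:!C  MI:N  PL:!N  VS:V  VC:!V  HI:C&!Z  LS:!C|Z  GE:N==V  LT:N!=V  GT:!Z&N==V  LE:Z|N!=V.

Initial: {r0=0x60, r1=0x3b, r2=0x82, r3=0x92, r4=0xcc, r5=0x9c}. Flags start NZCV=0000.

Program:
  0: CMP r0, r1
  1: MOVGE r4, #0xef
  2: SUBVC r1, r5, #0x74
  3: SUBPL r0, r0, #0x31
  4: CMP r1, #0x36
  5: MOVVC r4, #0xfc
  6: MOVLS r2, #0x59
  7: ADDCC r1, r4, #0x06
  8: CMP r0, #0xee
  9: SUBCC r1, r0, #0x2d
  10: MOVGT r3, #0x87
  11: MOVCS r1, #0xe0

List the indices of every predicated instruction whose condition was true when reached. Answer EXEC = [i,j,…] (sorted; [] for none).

EXEC = [1,2,3,5,6,7,9,10]

[0] flags=0010 → (cmp)
[1] flags=0010 GE?T → r4=0xef
[2] flags=0010 VC?T → r1=0x28
[3] flags=0010 PL?T → r0=0x2f
[4] flags=1000 → (cmp)
[5] flags=1000 VC?T → r4=0xfc
[6] flags=1000 LS?T → r2=0x59
[7] flags=1000 CC?T → r1=0x02
[8] flags=0000 → (cmp)
[9] flags=0000 CC?T → r1=0x02
[10] flags=0000 GT?T → r3=0x87
[11] flags=0000 CS?F → skip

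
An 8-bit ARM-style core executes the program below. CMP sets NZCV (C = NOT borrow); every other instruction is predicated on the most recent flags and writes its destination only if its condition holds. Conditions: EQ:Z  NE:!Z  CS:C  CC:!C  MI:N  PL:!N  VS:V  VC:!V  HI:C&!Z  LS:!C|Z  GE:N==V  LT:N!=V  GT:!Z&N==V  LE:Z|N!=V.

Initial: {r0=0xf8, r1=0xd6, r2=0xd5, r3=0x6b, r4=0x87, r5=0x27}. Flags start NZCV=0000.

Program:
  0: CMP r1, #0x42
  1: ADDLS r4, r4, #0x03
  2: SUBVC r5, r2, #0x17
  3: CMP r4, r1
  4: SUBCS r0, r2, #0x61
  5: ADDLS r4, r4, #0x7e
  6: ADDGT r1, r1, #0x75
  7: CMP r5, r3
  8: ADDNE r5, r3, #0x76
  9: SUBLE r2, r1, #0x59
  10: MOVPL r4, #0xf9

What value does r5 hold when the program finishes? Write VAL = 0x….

VAL = 0xe1

0: ✓ CMP  NZCV=1010
1: · ADDLS
2: ✓ SUBVC  r5←0xbe
3: ✓ CMP  NZCV=1000
4: · SUBCS
5: ✓ ADDLS  r4←0x05
6: · ADDGT
7: ✓ CMP  NZCV=0011
8: ✓ ADDNE  r5←0xe1
9: ✓ SUBLE  r2←0x7d
10: ✓ MOVPL  r4←0xf9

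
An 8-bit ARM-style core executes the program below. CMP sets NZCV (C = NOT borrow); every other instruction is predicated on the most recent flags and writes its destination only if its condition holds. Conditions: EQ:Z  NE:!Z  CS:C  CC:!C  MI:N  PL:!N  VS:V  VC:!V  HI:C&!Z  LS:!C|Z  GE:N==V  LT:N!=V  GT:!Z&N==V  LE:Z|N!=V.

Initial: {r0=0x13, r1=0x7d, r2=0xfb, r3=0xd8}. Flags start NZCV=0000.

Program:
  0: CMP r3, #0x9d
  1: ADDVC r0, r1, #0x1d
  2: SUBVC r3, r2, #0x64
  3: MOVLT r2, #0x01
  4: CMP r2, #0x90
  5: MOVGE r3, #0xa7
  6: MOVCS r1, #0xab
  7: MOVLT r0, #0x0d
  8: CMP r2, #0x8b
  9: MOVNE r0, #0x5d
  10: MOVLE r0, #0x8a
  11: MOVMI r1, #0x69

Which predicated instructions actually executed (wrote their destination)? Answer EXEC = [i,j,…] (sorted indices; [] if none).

[0] flags=0010 → (cmp)
[1] flags=0010 VC?T → r0=0x9a
[2] flags=0010 VC?T → r3=0x97
[3] flags=0010 LT?F → skip
[4] flags=0010 → (cmp)
[5] flags=0010 GE?T → r3=0xa7
[6] flags=0010 CS?T → r1=0xab
[7] flags=0010 LT?F → skip
[8] flags=0010 → (cmp)
[9] flags=0010 NE?T → r0=0x5d
[10] flags=0010 LE?F → skip
[11] flags=0010 MI?F → skip

EXEC = [1,2,5,6,9]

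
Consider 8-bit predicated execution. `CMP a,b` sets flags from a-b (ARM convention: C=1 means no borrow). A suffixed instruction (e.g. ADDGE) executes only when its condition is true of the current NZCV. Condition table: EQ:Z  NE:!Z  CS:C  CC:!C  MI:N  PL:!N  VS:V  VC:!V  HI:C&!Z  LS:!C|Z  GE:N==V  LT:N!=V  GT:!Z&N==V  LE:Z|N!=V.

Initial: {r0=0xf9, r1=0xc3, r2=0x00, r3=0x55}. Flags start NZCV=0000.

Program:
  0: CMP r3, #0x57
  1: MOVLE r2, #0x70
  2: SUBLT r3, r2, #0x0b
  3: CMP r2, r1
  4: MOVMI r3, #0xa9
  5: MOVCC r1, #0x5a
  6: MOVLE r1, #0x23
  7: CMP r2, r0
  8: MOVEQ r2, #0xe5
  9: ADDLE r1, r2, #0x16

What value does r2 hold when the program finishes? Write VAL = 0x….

[0] flags=1000 → (cmp)
[1] flags=1000 LE?T → r2=0x70
[2] flags=1000 LT?T → r3=0x65
[3] flags=1001 → (cmp)
[4] flags=1001 MI?T → r3=0xa9
[5] flags=1001 CC?T → r1=0x5a
[6] flags=1001 LE?F → skip
[7] flags=0000 → (cmp)
[8] flags=0000 EQ?F → skip
[9] flags=0000 LE?F → skip

VAL = 0x70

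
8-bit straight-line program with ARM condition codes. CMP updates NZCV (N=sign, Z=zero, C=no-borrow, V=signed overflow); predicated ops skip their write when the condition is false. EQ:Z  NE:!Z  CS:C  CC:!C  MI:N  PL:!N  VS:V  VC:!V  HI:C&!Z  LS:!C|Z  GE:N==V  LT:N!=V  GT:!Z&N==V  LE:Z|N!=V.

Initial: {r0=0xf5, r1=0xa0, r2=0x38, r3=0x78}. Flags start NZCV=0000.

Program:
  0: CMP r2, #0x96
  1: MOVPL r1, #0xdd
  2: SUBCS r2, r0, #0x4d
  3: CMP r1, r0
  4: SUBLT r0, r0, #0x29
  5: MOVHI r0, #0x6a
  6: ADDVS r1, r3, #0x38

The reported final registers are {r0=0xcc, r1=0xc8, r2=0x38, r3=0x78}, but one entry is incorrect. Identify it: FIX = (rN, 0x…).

FIX = (r1, 0xa0)

[0] flags=1001 → (cmp)
[1] flags=1001 PL?F → skip
[2] flags=1001 CS?F → skip
[3] flags=1000 → (cmp)
[4] flags=1000 LT?T → r0=0xcc
[5] flags=1000 HI?F → skip
[6] flags=1000 VS?F → skip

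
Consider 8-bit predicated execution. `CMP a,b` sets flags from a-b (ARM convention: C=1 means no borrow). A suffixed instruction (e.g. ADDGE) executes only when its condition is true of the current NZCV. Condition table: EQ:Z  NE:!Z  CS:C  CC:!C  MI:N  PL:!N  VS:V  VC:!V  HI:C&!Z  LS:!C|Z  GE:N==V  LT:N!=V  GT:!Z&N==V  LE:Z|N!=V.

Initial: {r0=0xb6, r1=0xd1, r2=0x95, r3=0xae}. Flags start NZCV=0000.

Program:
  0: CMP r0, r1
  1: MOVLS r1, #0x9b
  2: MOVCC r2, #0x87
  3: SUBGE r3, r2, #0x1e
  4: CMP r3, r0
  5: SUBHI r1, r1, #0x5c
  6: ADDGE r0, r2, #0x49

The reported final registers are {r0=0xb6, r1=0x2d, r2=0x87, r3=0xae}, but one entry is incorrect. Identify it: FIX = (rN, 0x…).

FIX = (r1, 0x9b)

[0] flags=1000 → (cmp)
[1] flags=1000 LS?T → r1=0x9b
[2] flags=1000 CC?T → r2=0x87
[3] flags=1000 GE?F → skip
[4] flags=1000 → (cmp)
[5] flags=1000 HI?F → skip
[6] flags=1000 GE?F → skip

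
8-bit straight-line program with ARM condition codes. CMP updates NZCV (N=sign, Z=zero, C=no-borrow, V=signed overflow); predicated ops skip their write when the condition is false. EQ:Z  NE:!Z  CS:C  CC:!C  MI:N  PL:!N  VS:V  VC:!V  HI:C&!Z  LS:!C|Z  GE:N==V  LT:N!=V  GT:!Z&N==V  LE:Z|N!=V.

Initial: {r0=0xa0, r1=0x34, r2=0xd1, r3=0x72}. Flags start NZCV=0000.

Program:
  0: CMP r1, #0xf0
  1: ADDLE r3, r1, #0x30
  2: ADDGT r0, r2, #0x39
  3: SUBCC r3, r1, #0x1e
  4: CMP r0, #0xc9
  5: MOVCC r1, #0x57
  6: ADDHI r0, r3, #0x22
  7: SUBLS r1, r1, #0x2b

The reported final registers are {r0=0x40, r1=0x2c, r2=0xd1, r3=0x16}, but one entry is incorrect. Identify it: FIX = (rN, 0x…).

FIX = (r0, 0x0a)

[0] flags=0000 → (cmp)
[1] flags=0000 LE?F → skip
[2] flags=0000 GT?T → r0=0x0a
[3] flags=0000 CC?T → r3=0x16
[4] flags=0000 → (cmp)
[5] flags=0000 CC?T → r1=0x57
[6] flags=0000 HI?F → skip
[7] flags=0000 LS?T → r1=0x2c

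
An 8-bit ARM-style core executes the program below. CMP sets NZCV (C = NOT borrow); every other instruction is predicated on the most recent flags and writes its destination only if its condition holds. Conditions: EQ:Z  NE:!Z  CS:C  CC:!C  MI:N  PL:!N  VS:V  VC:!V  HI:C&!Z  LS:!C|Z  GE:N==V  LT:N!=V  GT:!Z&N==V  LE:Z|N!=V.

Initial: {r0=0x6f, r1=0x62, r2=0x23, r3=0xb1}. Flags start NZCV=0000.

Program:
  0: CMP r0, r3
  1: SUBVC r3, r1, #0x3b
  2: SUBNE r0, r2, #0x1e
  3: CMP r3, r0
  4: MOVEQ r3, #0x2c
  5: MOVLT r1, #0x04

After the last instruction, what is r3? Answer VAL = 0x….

VAL = 0xb1

[0] flags=1001 → (cmp)
[1] flags=1001 VC?F → skip
[2] flags=1001 NE?T → r0=0x05
[3] flags=1010 → (cmp)
[4] flags=1010 EQ?F → skip
[5] flags=1010 LT?T → r1=0x04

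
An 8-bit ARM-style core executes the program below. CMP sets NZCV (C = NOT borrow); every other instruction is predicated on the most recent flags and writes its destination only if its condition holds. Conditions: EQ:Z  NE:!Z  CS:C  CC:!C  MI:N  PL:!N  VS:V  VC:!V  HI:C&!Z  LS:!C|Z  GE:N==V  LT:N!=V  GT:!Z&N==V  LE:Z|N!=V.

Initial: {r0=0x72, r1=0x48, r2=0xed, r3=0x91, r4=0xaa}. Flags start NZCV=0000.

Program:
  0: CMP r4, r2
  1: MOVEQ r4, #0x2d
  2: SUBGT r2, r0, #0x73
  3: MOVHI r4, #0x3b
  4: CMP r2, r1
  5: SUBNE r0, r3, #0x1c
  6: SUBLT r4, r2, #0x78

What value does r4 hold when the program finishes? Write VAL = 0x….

[0] flags=1000 → (cmp)
[1] flags=1000 EQ?F → skip
[2] flags=1000 GT?F → skip
[3] flags=1000 HI?F → skip
[4] flags=1010 → (cmp)
[5] flags=1010 NE?T → r0=0x75
[6] flags=1010 LT?T → r4=0x75

VAL = 0x75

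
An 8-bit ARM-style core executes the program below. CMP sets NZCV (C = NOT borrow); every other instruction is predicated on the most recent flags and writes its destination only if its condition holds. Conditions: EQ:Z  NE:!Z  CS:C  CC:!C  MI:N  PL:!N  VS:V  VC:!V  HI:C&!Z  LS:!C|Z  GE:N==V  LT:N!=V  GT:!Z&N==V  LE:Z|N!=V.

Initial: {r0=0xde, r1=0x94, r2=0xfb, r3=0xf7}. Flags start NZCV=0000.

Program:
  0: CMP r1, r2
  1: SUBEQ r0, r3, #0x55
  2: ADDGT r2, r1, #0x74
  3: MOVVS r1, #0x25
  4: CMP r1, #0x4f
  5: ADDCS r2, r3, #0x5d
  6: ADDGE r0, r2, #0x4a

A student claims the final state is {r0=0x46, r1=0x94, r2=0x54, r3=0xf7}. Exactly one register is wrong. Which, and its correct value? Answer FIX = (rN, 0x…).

FIX = (r0, 0xde)

0: ✓ CMP  NZCV=1000
1: · SUBEQ
2: · ADDGT
3: · MOVVS
4: ✓ CMP  NZCV=0011
5: ✓ ADDCS  r2←0x54
6: · ADDGE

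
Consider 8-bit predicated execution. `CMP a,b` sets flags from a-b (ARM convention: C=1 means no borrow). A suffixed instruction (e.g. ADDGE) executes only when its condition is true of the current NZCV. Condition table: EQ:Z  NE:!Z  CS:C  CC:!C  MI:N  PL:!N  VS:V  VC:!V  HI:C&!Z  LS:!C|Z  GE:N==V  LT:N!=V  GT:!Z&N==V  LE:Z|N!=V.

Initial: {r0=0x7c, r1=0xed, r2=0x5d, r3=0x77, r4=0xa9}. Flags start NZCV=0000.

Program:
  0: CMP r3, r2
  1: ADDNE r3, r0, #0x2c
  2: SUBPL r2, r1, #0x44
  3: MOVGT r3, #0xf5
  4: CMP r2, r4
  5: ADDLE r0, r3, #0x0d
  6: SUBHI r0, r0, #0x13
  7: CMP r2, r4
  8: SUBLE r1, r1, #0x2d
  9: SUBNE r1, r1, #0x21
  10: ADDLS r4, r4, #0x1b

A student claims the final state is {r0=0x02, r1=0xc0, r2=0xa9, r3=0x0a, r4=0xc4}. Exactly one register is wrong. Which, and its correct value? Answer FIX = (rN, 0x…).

FIX = (r3, 0xf5)

[0] flags=0010 → (cmp)
[1] flags=0010 NE?T → r3=0xa8
[2] flags=0010 PL?T → r2=0xa9
[3] flags=0010 GT?T → r3=0xf5
[4] flags=0110 → (cmp)
[5] flags=0110 LE?T → r0=0x02
[6] flags=0110 HI?F → skip
[7] flags=0110 → (cmp)
[8] flags=0110 LE?T → r1=0xc0
[9] flags=0110 NE?F → skip
[10] flags=0110 LS?T → r4=0xc4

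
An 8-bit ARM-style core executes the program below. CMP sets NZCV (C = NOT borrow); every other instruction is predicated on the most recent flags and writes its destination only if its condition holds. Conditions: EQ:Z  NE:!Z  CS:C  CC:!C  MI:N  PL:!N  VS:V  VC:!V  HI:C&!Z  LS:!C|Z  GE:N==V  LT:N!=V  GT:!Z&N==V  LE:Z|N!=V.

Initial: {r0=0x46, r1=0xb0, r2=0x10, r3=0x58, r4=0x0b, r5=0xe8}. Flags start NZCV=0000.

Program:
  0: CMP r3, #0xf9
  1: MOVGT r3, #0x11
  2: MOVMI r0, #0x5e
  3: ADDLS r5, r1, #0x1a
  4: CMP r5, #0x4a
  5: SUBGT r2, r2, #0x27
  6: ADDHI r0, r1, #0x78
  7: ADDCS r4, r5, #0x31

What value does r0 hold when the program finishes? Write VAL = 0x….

[0] flags=0000 → (cmp)
[1] flags=0000 GT?T → r3=0x11
[2] flags=0000 MI?F → skip
[3] flags=0000 LS?T → r5=0xca
[4] flags=1010 → (cmp)
[5] flags=1010 GT?F → skip
[6] flags=1010 HI?T → r0=0x28
[7] flags=1010 CS?T → r4=0xfb

VAL = 0x28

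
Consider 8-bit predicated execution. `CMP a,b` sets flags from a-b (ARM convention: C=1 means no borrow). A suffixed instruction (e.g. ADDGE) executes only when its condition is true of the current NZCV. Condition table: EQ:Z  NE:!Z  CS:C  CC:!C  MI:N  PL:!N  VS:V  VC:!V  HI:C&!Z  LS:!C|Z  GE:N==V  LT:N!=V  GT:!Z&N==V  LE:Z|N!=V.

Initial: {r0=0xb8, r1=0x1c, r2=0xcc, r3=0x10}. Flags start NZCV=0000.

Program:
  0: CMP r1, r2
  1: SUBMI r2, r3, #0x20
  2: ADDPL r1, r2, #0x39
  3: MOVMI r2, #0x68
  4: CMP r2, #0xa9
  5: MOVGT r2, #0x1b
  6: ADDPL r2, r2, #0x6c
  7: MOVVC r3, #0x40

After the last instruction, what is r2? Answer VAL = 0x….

VAL = 0x87

[0] flags=0000 → (cmp)
[1] flags=0000 MI?F → skip
[2] flags=0000 PL?T → r1=0x05
[3] flags=0000 MI?F → skip
[4] flags=0010 → (cmp)
[5] flags=0010 GT?T → r2=0x1b
[6] flags=0010 PL?T → r2=0x87
[7] flags=0010 VC?T → r3=0x40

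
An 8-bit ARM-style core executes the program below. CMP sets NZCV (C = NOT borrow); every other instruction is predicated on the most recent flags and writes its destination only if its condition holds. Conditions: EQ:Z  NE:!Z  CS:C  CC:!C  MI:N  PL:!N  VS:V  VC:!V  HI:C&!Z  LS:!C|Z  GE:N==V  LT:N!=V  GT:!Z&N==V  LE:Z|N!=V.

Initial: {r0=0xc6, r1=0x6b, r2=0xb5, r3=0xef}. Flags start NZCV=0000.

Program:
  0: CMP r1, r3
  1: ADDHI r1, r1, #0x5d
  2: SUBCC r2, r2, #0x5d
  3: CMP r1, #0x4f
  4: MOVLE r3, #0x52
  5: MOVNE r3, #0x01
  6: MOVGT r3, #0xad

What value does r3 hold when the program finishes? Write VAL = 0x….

VAL = 0xad

[0] flags=0000 → (cmp)
[1] flags=0000 HI?F → skip
[2] flags=0000 CC?T → r2=0x58
[3] flags=0010 → (cmp)
[4] flags=0010 LE?F → skip
[5] flags=0010 NE?T → r3=0x01
[6] flags=0010 GT?T → r3=0xad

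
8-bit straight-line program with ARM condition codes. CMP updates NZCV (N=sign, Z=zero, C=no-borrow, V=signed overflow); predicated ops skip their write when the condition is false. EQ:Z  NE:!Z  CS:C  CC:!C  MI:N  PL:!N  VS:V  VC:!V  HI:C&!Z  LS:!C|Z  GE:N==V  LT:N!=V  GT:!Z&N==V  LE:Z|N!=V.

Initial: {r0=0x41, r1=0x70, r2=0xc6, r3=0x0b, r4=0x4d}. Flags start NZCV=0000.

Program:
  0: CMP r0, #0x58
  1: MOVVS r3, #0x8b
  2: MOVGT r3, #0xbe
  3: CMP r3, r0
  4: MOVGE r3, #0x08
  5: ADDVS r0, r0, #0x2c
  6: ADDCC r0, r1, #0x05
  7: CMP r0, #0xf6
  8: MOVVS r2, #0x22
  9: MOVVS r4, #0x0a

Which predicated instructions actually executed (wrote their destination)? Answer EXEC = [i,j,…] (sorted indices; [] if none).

0: ✓ CMP  NZCV=1000
1: · MOVVS
2: · MOVGT
3: ✓ CMP  NZCV=1000
4: · MOVGE
5: · ADDVS
6: ✓ ADDCC  r0←0x75
7: ✓ CMP  NZCV=0000
8: · MOVVS
9: · MOVVS

EXEC = [6]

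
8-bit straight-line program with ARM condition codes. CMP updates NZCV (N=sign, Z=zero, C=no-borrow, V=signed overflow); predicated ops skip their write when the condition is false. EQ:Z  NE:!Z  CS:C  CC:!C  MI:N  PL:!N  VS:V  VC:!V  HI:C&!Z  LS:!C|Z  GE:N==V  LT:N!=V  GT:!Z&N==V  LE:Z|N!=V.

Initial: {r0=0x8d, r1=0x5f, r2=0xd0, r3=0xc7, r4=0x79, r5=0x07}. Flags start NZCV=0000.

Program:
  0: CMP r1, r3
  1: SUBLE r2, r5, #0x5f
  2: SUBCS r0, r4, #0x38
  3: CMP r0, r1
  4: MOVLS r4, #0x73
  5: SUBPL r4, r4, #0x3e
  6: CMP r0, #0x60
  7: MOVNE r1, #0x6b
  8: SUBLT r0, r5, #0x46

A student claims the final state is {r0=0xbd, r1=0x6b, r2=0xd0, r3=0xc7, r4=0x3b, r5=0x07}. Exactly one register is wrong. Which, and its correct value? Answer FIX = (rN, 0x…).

FIX = (r0, 0xc1)

0: ✓ CMP  NZCV=1001
1: · SUBLE
2: · SUBCS
3: ✓ CMP  NZCV=0011
4: · MOVLS
5: ✓ SUBPL  r4←0x3b
6: ✓ CMP  NZCV=0011
7: ✓ MOVNE  r1←0x6b
8: ✓ SUBLT  r0←0xc1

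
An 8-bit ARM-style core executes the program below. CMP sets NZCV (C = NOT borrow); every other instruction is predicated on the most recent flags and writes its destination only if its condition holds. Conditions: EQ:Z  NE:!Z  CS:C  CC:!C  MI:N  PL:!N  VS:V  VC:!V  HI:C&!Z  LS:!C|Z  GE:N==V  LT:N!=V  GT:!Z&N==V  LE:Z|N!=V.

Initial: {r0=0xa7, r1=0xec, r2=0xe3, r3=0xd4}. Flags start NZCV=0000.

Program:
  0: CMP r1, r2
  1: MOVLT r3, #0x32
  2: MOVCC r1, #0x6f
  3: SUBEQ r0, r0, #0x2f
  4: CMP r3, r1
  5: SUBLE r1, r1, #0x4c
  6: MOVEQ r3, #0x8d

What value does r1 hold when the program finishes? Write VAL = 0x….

[0] flags=0010 → (cmp)
[1] flags=0010 LT?F → skip
[2] flags=0010 CC?F → skip
[3] flags=0010 EQ?F → skip
[4] flags=1000 → (cmp)
[5] flags=1000 LE?T → r1=0xa0
[6] flags=1000 EQ?F → skip

VAL = 0xa0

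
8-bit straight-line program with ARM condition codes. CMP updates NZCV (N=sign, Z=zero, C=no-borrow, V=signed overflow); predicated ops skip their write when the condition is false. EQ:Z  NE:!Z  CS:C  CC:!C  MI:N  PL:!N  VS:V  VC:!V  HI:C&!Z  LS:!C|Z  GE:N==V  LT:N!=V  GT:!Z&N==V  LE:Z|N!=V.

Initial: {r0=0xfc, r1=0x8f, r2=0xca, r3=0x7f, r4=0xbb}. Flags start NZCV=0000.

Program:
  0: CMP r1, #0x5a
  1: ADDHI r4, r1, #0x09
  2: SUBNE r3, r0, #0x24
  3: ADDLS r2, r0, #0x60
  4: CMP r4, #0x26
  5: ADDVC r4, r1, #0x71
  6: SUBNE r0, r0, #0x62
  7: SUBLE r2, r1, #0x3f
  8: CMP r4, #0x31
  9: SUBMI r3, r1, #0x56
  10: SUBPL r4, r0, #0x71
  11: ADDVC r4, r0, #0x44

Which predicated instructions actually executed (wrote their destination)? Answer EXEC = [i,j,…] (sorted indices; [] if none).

EXEC = [1,2,6,7,10]

0: ✓ CMP  NZCV=0011
1: ✓ ADDHI  r4←0x98
2: ✓ SUBNE  r3←0xd8
3: · ADDLS
4: ✓ CMP  NZCV=0011
5: · ADDVC
6: ✓ SUBNE  r0←0x9a
7: ✓ SUBLE  r2←0x50
8: ✓ CMP  NZCV=0011
9: · SUBMI
10: ✓ SUBPL  r4←0x29
11: · ADDVC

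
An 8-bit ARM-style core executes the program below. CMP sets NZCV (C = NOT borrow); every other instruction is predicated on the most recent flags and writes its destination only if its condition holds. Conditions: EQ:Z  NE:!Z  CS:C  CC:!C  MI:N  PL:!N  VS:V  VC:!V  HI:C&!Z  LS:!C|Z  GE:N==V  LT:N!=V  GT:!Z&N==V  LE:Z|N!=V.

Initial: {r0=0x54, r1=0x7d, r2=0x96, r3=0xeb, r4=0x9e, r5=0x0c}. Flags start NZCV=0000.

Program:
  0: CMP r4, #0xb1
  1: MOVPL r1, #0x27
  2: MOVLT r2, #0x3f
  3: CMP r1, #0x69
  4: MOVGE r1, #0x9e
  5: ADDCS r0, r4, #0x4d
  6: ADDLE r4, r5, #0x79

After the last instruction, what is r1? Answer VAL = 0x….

VAL = 0x9e

0: ✓ CMP  NZCV=1000
1: · MOVPL
2: ✓ MOVLT  r2←0x3f
3: ✓ CMP  NZCV=0010
4: ✓ MOVGE  r1←0x9e
5: ✓ ADDCS  r0←0xeb
6: · ADDLE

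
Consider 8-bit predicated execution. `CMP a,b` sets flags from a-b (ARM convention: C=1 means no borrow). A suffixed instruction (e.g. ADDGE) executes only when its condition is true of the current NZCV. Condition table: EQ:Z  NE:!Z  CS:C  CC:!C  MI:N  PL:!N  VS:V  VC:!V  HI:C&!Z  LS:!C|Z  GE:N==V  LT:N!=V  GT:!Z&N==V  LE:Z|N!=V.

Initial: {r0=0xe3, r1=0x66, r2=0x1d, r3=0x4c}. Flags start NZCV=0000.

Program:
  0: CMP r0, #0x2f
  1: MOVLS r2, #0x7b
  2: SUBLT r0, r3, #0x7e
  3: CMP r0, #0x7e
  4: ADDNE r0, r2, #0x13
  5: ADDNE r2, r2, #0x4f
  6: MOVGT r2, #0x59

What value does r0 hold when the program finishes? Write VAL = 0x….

0: ✓ CMP  NZCV=1010
1: · MOVLS
2: ✓ SUBLT  r0←0xce
3: ✓ CMP  NZCV=0011
4: ✓ ADDNE  r0←0x30
5: ✓ ADDNE  r2←0x6c
6: · MOVGT

VAL = 0x30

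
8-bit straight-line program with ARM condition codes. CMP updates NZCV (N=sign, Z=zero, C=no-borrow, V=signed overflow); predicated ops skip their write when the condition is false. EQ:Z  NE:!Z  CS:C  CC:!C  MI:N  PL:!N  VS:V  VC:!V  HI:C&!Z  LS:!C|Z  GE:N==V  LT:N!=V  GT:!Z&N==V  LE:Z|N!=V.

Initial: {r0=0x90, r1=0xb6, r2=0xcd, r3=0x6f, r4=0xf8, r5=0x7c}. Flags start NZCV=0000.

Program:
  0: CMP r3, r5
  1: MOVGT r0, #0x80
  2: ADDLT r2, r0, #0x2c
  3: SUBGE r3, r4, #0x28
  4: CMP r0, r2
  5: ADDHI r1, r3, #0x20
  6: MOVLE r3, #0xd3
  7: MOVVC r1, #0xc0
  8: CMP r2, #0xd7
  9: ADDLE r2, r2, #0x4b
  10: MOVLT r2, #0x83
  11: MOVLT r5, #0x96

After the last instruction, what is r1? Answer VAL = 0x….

0: ✓ CMP  NZCV=1000
1: · MOVGT
2: ✓ ADDLT  r2←0xbc
3: · SUBGE
4: ✓ CMP  NZCV=1000
5: · ADDHI
6: ✓ MOVLE  r3←0xd3
7: ✓ MOVVC  r1←0xc0
8: ✓ CMP  NZCV=1000
9: ✓ ADDLE  r2←0x07
10: ✓ MOVLT  r2←0x83
11: ✓ MOVLT  r5←0x96

VAL = 0xc0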